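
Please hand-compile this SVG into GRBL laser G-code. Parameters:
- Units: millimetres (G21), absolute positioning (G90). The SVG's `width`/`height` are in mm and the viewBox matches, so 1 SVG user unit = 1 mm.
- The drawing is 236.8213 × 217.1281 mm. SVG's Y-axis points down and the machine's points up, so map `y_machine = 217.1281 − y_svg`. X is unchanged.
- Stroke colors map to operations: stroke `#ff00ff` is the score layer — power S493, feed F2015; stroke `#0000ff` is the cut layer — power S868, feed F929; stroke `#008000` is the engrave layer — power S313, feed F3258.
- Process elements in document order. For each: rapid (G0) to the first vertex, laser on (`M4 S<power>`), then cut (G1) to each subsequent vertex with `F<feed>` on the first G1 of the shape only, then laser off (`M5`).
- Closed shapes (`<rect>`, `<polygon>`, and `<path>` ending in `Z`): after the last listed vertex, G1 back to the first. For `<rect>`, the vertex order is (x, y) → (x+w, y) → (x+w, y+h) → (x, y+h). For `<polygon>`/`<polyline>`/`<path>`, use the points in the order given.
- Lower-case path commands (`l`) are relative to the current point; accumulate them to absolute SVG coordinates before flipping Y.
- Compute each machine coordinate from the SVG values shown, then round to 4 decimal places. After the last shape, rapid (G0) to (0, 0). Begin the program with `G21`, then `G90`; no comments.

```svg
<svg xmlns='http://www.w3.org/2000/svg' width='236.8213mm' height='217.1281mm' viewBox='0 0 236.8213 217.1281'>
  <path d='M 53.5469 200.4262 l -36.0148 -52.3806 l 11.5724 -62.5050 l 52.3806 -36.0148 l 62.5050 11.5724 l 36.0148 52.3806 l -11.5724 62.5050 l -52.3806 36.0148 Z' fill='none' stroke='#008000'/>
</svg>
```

Since the viewBox matches the mm dimensions, user units are millimetres directly. The only transform is the Y-flip y_m = 217.1281 − y_svg.

Shape 1 is a regular polygon drawn with `<path>`. Its stroke #008000 means engrave at S313, F3258. After flipping Y the toolpath is (53.5469,16.7019) → (17.5321,69.0825) → (29.1045,131.5875) → (81.4851,167.6023) → (143.9901,156.0299) → (180.0049,103.6493) → (168.4325,41.1443) → (116.0519,5.1295) → (53.5469,16.7019), returning to the start.

G21
G90
G0 X53.5469 Y16.7019
M4 S313
G1 X17.5321 Y69.0825 F3258
G1 X29.1045 Y131.5875
G1 X81.4851 Y167.6023
G1 X143.9901 Y156.0299
G1 X180.0049 Y103.6493
G1 X168.4325 Y41.1443
G1 X116.0519 Y5.1295
G1 X53.5469 Y16.7019
M5
G0 X0.0000 Y0.0000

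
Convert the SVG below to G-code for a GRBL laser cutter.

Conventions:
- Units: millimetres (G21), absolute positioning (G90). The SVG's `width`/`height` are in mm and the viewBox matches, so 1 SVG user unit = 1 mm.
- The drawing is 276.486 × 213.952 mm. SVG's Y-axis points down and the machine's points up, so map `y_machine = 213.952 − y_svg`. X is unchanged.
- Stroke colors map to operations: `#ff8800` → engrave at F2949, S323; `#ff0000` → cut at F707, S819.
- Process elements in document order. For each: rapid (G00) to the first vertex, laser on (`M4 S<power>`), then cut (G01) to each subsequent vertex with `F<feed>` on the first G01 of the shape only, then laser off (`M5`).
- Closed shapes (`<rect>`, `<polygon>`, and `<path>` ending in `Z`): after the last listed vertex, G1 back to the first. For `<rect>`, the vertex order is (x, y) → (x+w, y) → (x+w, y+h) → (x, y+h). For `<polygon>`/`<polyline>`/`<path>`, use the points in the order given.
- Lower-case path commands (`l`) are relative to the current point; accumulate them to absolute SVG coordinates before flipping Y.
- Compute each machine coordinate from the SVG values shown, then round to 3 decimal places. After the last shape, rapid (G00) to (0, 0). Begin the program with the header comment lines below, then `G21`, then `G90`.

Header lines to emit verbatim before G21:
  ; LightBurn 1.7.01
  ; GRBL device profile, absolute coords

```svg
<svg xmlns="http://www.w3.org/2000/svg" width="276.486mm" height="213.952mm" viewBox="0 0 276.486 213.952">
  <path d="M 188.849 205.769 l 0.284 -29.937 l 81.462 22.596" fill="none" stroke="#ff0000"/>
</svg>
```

; LightBurn 1.7.01
; GRBL device profile, absolute coords
G21
G90
G00 X188.849 Y8.183
M4 S819
G01 X189.133 Y38.120 F707
G01 X270.595 Y15.524
M5
G00 X0.000 Y0.000

Since the viewBox matches the mm dimensions, user units are millimetres directly. The only transform is the Y-flip y_m = 213.952 − y_svg.

Shape 1 is a open polyline drawn with `<path>`. Its stroke #ff0000 means cut at S819, F707. After flipping Y the toolpath is (188.849,8.183) → (189.133,38.120) → (270.595,15.524).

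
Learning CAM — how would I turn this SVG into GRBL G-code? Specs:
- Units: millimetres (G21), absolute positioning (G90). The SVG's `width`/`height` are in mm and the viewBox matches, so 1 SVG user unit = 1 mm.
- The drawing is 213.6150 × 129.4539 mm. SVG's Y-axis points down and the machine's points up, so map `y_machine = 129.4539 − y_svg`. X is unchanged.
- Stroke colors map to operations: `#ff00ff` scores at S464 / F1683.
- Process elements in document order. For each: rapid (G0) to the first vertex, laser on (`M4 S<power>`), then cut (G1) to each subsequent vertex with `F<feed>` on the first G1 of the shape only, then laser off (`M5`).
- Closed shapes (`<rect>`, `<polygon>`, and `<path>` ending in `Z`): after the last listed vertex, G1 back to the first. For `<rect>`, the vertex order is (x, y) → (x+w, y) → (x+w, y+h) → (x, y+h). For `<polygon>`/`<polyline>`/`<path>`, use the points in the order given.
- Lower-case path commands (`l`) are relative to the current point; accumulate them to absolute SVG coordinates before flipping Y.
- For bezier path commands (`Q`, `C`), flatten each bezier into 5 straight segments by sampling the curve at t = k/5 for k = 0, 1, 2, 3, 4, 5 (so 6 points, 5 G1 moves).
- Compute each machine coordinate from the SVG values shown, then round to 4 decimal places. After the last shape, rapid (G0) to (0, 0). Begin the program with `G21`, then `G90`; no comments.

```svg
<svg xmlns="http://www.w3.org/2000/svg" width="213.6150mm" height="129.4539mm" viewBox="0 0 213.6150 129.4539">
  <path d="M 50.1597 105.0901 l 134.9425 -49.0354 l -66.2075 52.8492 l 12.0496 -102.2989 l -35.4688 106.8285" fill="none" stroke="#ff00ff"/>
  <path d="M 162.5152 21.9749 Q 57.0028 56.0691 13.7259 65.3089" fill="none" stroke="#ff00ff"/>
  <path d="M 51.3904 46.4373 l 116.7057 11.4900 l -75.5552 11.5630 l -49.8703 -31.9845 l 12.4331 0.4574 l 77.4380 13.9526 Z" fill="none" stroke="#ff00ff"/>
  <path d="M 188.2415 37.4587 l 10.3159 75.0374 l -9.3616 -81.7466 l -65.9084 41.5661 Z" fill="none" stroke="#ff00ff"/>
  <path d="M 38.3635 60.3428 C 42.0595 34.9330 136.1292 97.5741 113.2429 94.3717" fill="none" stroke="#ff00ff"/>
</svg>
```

G21
G90
G0 X50.1597 Y24.3638
M4 S464
G1 X185.1022 Y73.3992 F1683
G1 X118.8947 Y20.5500
G1 X130.9443 Y122.8489
G1 X95.4755 Y16.0204
M5
G0 X162.5152 Y107.4790
M4 S464
G1 X122.7997 Y94.8355 F1683
G1 X88.0630 Y84.1803
G1 X58.3051 Y75.5135
G1 X33.5261 Y68.8351
G1 X13.7259 Y64.1450
M5
G0 X51.3904 Y83.0166
M4 S464
G1 X168.0961 Y71.5266 F1683
G1 X92.5409 Y59.9636
G1 X42.6706 Y91.9481
G1 X55.1037 Y91.4907
G1 X132.5417 Y77.5381
G1 X51.3904 Y83.0166
M5
G0 X188.2415 Y91.9952
M4 S464
G1 X198.5574 Y16.9578 F1683
G1 X189.1958 Y98.7044
G1 X123.2874 Y57.1383
G1 X188.2415 Y91.9952
M5
G0 X38.3635 Y69.1111
M4 S464
G1 X49.7673 Y75.0220 F1683
G1 X72.9090 Y67.1877
G1 X97.8367 Y52.9950
G1 X114.5986 Y39.8308
G1 X113.2429 Y35.0822
M5
G0 X0.0000 Y0.0000

1 u = 1 mm; y_m = 129.4539 − y.

[1] `<path>` open polyline, #ff00ff→score S464 F1683: (50.1597,24.3638) → (185.1022,73.3992) → (118.8947,20.5500) → (130.9443,122.8489) → (95.4755,16.0204)

[2] `<path>` quadratic bezier, #ff00ff→score S464 F1683: (162.5152,107.4790) → (122.7997,94.8355) → (88.0630,84.1803) → (58.3051,75.5135) → (33.5261,68.8351) → (13.7259,64.1450)

[3] `<path>` closed polygon, #ff00ff→score S464 F1683: (51.3904,83.0166) → (168.0961,71.5266) → (92.5409,59.9636) → (42.6706,91.9481) → (55.1037,91.4907) → (132.5417,77.5381) → (51.3904,83.0166) (closed)

[4] `<path>` closed polygon, #ff00ff→score S464 F1683: (188.2415,91.9952) → (198.5574,16.9578) → (189.1958,98.7044) → (123.2874,57.1383) → (188.2415,91.9952) (closed)

[5] `<path>` cubic bezier, #ff00ff→score S464 F1683: (38.3635,69.1111) → (49.7673,75.0220) → (72.9090,67.1877) → (97.8367,52.9950) → (114.5986,39.8308) → (113.2429,35.0822)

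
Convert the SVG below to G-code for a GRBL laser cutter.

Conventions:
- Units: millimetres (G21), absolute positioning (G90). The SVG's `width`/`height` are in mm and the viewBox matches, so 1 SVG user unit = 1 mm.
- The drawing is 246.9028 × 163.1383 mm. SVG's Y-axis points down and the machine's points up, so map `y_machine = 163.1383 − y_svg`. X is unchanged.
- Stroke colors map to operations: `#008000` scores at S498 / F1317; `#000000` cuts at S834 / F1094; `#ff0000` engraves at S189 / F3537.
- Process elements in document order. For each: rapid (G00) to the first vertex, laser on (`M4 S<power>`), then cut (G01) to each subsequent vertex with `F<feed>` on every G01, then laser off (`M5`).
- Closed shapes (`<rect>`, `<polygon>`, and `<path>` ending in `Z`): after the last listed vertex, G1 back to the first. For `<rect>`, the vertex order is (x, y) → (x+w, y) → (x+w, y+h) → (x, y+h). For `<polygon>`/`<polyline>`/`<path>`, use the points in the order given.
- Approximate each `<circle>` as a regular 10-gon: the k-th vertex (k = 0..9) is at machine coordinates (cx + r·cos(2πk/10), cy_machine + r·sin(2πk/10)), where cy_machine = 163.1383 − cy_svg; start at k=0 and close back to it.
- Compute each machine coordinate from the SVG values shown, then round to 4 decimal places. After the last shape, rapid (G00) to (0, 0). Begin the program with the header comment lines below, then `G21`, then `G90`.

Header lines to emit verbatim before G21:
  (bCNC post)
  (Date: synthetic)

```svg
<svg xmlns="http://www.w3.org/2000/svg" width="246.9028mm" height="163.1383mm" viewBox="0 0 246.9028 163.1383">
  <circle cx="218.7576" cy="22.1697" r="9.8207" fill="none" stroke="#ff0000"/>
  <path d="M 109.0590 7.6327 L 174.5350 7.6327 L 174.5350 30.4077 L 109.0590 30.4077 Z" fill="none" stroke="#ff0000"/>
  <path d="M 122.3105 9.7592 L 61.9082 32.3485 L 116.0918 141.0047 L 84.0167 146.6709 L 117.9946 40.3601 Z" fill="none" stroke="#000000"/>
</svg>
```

(bCNC post)
(Date: synthetic)
G21
G90
G00 X228.5783 Y140.9686
M4 S189
G01 X226.7027 Y146.7411 F3537
G01 X221.7924 Y150.3086 F3537
G01 X215.7228 Y150.3086 F3537
G01 X210.8125 Y146.7411 F3537
G01 X208.9369 Y140.9686 F3537
G01 X210.8125 Y135.1961 F3537
G01 X215.7228 Y131.6286 F3537
G01 X221.7924 Y131.6286 F3537
G01 X226.7027 Y135.1961 F3537
G01 X228.5783 Y140.9686 F3537
M5
G00 X109.0590 Y155.5056
M4 S189
G01 X174.5350 Y155.5056 F3537
G01 X174.5350 Y132.7306 F3537
G01 X109.0590 Y132.7306 F3537
G01 X109.0590 Y155.5056 F3537
M5
G00 X122.3105 Y153.3791
M4 S834
G01 X61.9082 Y130.7898 F1094
G01 X116.0918 Y22.1336 F1094
G01 X84.0167 Y16.4674 F1094
G01 X117.9946 Y122.7782 F1094
G01 X122.3105 Y153.3791 F1094
M5
G00 X0.0000 Y0.0000

Since the viewBox matches the mm dimensions, user units are millimetres directly. The only transform is the Y-flip y_m = 163.1383 − y_svg.

Shape 1 is a circle drawn with `<circle>`. Its stroke #ff0000 means engrave at S189, F3537. After flipping Y the toolpath is (228.5783,140.9686) → (226.7027,146.7411) → (221.7924,150.3086) → (215.7228,150.3086) → (210.8125,146.7411) → (208.9369,140.9686) → (210.8125,135.1961) → (215.7228,131.6286) → (221.7924,131.6286) → (226.7027,135.1961) → (228.5783,140.9686), returning to the start.

Shape 2 is a rectangle drawn with `<path>`. Its stroke #ff0000 means engrave at S189, F3537. After flipping Y the toolpath is (109.0590,155.5056) → (174.5350,155.5056) → (174.5350,132.7306) → (109.0590,132.7306) → (109.0590,155.5056), returning to the start.

Shape 3 is a closed polygon drawn with `<path>`. Its stroke #000000 means cut at S834, F1094. After flipping Y the toolpath is (122.3105,153.3791) → (61.9082,130.7898) → (116.0918,22.1336) → (84.0167,16.4674) → (117.9946,122.7782) → (122.3105,153.3791), returning to the start.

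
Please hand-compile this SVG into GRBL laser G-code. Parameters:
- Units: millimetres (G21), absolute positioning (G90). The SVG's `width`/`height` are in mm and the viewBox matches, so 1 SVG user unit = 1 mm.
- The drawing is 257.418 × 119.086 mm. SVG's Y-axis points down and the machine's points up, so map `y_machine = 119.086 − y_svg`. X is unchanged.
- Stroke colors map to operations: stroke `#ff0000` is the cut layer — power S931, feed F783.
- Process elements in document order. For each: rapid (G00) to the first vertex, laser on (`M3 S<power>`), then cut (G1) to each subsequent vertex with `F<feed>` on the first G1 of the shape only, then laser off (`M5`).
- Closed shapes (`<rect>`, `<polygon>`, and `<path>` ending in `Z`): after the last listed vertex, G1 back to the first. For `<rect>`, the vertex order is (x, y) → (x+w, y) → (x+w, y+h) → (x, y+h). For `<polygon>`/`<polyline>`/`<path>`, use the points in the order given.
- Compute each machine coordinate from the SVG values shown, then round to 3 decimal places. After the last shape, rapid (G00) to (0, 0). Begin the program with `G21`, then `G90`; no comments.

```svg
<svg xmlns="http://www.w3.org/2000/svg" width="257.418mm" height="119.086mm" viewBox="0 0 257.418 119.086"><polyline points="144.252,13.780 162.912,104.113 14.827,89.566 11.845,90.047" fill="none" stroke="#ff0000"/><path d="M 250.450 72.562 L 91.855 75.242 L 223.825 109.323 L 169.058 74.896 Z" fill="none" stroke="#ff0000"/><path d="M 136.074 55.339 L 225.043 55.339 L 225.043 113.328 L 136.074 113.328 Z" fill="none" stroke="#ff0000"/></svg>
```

viewBox `0 0 257.418 119.086` with mm width/height → 1 unit = 1 mm. Flip: y_m = 119.086 − y_svg.

**Shape 1** — `<polyline>` open polyline, stroke `#ff0000` → cut (S931, F783). Machine vertices: (144.252,105.306) → (162.912,14.973) → (14.827,29.520) → (11.845,29.039). Open path.

**Shape 2** — `<path>` closed polygon, stroke `#ff0000` → cut (S931, F783). Machine vertices: (250.450,46.524) → (91.855,43.844) → (223.825,9.763) → (169.058,44.190) → (250.450,46.524). Closed: final G1 returns to the first vertex.

**Shape 3** — `<path>` rectangle, stroke `#ff0000` → cut (S931, F783). Machine vertices: (136.074,63.747) → (225.043,63.747) → (225.043,5.758) → (136.074,5.758) → (136.074,63.747). Closed: final G1 returns to the first vertex.

G21
G90
G00 X144.252 Y105.306
M3 S931
G1 X162.912 Y14.973 F783
G1 X14.827 Y29.520
G1 X11.845 Y29.039
M5
G00 X250.450 Y46.524
M3 S931
G1 X91.855 Y43.844 F783
G1 X223.825 Y9.763
G1 X169.058 Y44.190
G1 X250.450 Y46.524
M5
G00 X136.074 Y63.747
M3 S931
G1 X225.043 Y63.747 F783
G1 X225.043 Y5.758
G1 X136.074 Y5.758
G1 X136.074 Y63.747
M5
G00 X0.000 Y0.000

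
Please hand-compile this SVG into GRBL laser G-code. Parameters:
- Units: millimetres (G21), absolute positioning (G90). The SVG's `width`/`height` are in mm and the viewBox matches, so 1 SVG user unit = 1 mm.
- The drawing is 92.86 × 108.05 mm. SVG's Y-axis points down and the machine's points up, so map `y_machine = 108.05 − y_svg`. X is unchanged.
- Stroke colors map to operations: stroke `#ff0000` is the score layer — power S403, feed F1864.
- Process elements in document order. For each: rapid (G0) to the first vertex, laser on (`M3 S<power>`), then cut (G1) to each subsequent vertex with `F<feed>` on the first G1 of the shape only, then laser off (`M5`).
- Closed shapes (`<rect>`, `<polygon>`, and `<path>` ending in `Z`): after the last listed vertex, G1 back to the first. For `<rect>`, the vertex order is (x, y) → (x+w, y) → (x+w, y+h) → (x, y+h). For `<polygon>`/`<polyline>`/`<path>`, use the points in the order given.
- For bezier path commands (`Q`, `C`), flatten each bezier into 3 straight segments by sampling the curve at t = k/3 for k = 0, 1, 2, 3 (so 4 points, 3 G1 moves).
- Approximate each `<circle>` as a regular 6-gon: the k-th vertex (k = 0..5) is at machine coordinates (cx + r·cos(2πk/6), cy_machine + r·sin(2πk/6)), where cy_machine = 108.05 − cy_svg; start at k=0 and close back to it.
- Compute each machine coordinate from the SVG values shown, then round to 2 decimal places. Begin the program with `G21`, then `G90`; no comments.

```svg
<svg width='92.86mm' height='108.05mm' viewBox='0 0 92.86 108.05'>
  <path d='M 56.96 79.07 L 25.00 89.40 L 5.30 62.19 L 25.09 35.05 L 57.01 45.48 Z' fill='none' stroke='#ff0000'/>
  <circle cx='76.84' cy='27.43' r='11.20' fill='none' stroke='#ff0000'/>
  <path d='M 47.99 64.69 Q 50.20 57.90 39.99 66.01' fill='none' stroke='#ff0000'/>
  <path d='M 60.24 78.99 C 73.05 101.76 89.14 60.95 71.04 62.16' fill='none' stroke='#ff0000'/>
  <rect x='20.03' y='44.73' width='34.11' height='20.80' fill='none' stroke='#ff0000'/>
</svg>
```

1 u = 1 mm; y_m = 108.05 − y.

[1] `<path>` regular polygon, #ff0000→score S403 F1864: (56.96,28.98) → (25.00,18.65) → (5.30,45.86) → (25.09,73.00) → (57.01,62.57) → (56.96,28.98) (closed)

[2] `<circle>` circle, #ff0000→score S403 F1864: (88.04,80.62) → (82.44,90.32) → (71.24,90.32) → (65.64,80.62) → (71.24,70.92) → (82.44,70.92) → (88.04,80.62) (closed)

[3] `<path>` quadratic bezier, #ff0000→score S403 F1864: (47.99,43.36) → (48.08,46.23) → (45.42,45.79) → (39.99,42.04)

[4] `<path>` cubic bezier, #ff0000→score S403 F1864: (60.24,29.06) → (72.76,23.57) → (79.13,37.00) → (71.04,45.89)

[5] `<rect>` rectangle, #ff0000→score S403 F1864: (20.03,63.32) → (54.14,63.32) → (54.14,42.52) → (20.03,42.52) → (20.03,63.32) (closed)

G21
G90
G0 X56.96 Y28.98
M3 S403
G1 X25.00 Y18.65 F1864
G1 X5.30 Y45.86
G1 X25.09 Y73.00
G1 X57.01 Y62.57
G1 X56.96 Y28.98
M5
G0 X88.04 Y80.62
M3 S403
G1 X82.44 Y90.32 F1864
G1 X71.24 Y90.32
G1 X65.64 Y80.62
G1 X71.24 Y70.92
G1 X82.44 Y70.92
G1 X88.04 Y80.62
M5
G0 X47.99 Y43.36
M3 S403
G1 X48.08 Y46.23 F1864
G1 X45.42 Y45.79
G1 X39.99 Y42.04
M5
G0 X60.24 Y29.06
M3 S403
G1 X72.76 Y23.57 F1864
G1 X79.13 Y37.00
G1 X71.04 Y45.89
M5
G0 X20.03 Y63.32
M3 S403
G1 X54.14 Y63.32 F1864
G1 X54.14 Y42.52
G1 X20.03 Y42.52
G1 X20.03 Y63.32
M5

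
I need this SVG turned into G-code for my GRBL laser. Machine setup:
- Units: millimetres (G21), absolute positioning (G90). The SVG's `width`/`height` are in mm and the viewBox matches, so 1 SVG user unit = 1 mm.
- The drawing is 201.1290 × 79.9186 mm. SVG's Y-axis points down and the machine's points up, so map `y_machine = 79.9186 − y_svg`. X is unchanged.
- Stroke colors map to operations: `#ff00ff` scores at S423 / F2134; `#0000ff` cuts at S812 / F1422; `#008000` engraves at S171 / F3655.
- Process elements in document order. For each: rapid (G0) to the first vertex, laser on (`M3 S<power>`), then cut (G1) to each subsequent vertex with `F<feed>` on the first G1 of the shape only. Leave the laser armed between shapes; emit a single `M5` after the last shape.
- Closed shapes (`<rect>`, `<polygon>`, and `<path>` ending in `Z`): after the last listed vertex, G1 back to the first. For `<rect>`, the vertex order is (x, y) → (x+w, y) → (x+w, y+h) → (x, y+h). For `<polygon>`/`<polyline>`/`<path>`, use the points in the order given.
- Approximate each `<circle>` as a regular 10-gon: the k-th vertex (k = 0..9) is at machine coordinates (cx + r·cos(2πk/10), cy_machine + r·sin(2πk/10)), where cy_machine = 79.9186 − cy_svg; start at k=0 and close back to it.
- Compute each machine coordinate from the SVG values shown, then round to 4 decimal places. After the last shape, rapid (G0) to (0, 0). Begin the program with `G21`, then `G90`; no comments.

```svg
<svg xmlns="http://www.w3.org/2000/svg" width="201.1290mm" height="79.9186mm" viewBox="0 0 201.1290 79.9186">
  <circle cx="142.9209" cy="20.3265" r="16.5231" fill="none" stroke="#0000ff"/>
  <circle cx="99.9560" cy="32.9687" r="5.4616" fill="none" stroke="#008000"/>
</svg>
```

G21
G90
G0 X159.4440 Y59.5921
M3 S812
G1 X156.2884 Y69.3041 F1422
G1 X148.0268 Y75.3065
G1 X137.8150 Y75.3065
G1 X129.5534 Y69.3041
G1 X126.3978 Y59.5921
G1 X129.5534 Y49.8801
G1 X137.8150 Y43.8777
G1 X148.0268 Y43.8777
G1 X156.2884 Y49.8801
G1 X159.4440 Y59.5921
G0 X105.4176 Y46.9499
M3 S171
G1 X104.3745 Y50.1601 F3655
G1 X101.6437 Y52.1442
G1 X98.2683 Y52.1442
G1 X95.5375 Y50.1601
G1 X94.4944 Y46.9499
G1 X95.5375 Y43.7397
G1 X98.2683 Y41.7556
G1 X101.6437 Y41.7556
G1 X104.3745 Y43.7397
G1 X105.4176 Y46.9499
M5
G0 X0.0000 Y0.0000

viewBox `0 0 201.1290 79.9186` with mm width/height → 1 unit = 1 mm. Flip: y_m = 79.9186 − y_svg.

**Shape 1** — `<circle>` circle, stroke `#0000ff` → cut (S812, F1422). Machine vertices: (159.4440,59.5921) → (156.2884,69.3041) → (148.0268,75.3065) → (137.8150,75.3065) → (129.5534,69.3041) → (126.3978,59.5921) → (129.5534,49.8801) → (137.8150,43.8777) → (148.0268,43.8777) → (156.2884,49.8801) → (159.4440,59.5921). Closed: final G1 returns to the first vertex.

**Shape 2** — `<circle>` circle, stroke `#008000` → engrave (S171, F3655). Machine vertices: (105.4176,46.9499) → (104.3745,50.1601) → (101.6437,52.1442) → (98.2683,52.1442) → (95.5375,50.1601) → (94.4944,46.9499) → (95.5375,43.7397) → (98.2683,41.7556) → (101.6437,41.7556) → (104.3745,43.7397) → (105.4176,46.9499). Closed: final G1 returns to the first vertex.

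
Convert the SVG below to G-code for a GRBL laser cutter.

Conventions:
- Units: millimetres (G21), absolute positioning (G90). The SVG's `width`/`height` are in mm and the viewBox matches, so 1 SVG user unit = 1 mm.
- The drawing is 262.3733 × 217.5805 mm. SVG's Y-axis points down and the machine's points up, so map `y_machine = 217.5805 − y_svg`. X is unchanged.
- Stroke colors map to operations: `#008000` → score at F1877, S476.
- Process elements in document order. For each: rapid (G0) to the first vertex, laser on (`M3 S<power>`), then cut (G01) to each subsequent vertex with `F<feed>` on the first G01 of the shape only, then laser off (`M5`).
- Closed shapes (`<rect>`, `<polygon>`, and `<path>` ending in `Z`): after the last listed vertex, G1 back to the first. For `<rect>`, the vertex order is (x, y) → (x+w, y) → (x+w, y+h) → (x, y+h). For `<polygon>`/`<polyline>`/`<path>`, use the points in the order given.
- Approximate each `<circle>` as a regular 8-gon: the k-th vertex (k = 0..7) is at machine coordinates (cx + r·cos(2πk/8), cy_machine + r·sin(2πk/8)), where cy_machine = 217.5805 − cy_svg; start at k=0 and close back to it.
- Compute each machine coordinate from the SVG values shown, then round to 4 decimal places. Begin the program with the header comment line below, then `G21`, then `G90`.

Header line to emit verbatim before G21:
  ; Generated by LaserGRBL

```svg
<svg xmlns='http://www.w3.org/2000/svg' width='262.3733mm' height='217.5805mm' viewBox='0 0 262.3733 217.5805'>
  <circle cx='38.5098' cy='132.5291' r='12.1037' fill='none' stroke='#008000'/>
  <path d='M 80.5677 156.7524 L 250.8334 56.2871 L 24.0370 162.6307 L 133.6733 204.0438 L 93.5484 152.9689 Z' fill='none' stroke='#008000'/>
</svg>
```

viewBox `0 0 262.3733 217.5805` with mm width/height → 1 unit = 1 mm. Flip: y_m = 217.5805 − y_svg.

**Shape 1** — `<circle>` circle, stroke `#008000` → score (S476, F1877). Machine vertices: (50.6135,85.0514) → (47.0684,93.6100) → (38.5098,97.1551) → (29.9512,93.6100) → (26.4061,85.0514) → (29.9512,76.4928) → (38.5098,72.9477) → (47.0684,76.4928) → (50.6135,85.0514). Closed: final G1 returns to the first vertex.

**Shape 2** — `<path>` closed polygon, stroke `#008000` → score (S476, F1877). Machine vertices: (80.5677,60.8281) → (250.8334,161.2934) → (24.0370,54.9498) → (133.6733,13.5367) → (93.5484,64.6116) → (80.5677,60.8281). Closed: final G1 returns to the first vertex.

; Generated by LaserGRBL
G21
G90
G0 X50.6135 Y85.0514
M3 S476
G01 X47.0684 Y93.6100 F1877
G01 X38.5098 Y97.1551
G01 X29.9512 Y93.6100
G01 X26.4061 Y85.0514
G01 X29.9512 Y76.4928
G01 X38.5098 Y72.9477
G01 X47.0684 Y76.4928
G01 X50.6135 Y85.0514
M5
G0 X80.5677 Y60.8281
M3 S476
G01 X250.8334 Y161.2934 F1877
G01 X24.0370 Y54.9498
G01 X133.6733 Y13.5367
G01 X93.5484 Y64.6116
G01 X80.5677 Y60.8281
M5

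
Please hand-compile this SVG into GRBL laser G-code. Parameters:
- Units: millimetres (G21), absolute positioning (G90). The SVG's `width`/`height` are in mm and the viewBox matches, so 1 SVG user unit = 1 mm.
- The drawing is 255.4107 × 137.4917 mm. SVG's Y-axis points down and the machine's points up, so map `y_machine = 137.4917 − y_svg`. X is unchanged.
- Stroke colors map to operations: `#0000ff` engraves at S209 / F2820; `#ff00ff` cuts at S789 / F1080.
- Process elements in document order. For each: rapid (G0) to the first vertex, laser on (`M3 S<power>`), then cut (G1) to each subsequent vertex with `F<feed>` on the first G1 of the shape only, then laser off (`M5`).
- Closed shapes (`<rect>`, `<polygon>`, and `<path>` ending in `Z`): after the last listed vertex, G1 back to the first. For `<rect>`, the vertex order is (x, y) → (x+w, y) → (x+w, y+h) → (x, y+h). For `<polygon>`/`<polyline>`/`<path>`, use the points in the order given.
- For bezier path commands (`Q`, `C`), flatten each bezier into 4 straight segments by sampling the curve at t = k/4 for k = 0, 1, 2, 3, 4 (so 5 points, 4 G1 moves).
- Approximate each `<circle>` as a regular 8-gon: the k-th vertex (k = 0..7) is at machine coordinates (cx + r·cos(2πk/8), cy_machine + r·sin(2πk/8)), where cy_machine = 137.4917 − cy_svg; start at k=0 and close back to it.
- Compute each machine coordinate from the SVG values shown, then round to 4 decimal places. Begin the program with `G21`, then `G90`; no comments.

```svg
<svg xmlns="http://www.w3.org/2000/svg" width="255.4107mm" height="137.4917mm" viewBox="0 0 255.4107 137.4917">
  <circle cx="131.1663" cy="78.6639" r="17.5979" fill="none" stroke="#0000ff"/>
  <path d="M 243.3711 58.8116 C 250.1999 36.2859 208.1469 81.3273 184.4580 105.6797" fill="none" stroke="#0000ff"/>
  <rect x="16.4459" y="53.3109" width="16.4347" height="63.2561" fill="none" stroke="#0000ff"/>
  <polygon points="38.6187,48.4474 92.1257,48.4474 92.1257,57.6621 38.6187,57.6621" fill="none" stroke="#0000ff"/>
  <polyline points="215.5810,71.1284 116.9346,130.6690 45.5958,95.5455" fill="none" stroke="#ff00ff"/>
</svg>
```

1 u = 1 mm; y_m = 137.4917 − y.

[1] `<circle>` circle, #0000ff→engrave S209 F2820: (148.7642,58.8278) → (143.6099,71.2714) → (131.1663,76.4257) → (118.7227,71.2714) → (113.5684,58.8278) → (118.7227,46.3842) → (131.1663,41.2299) → (143.6099,46.3842) → (148.7642,58.8278) (closed)

[2] `<path>` cubic bezier, #0000ff→engrave S209 F2820: (243.3711,78.6801) → (240.3781,84.2845) → (225.3587,72.8253) → (204.6172,52.5765) → (184.4580,31.8120)

[3] `<rect>` rectangle, #0000ff→engrave S209 F2820: (16.4459,84.1808) → (32.8806,84.1808) → (32.8806,20.9247) → (16.4459,20.9247) → (16.4459,84.1808) (closed)

[4] `<polygon>` rectangle, #0000ff→engrave S209 F2820: (38.6187,89.0443) → (92.1257,89.0443) → (92.1257,79.8296) → (38.6187,79.8296) → (38.6187,89.0443) (closed)

[5] `<polyline>` open polyline, #ff00ff→cut S789 F1080: (215.5810,66.3633) → (116.9346,6.8227) → (45.5958,41.9462)

G21
G90
G0 X148.7642 Y58.8278
M3 S209
G1 X143.6099 Y71.2714 F2820
G1 X131.1663 Y76.4257
G1 X118.7227 Y71.2714
G1 X113.5684 Y58.8278
G1 X118.7227 Y46.3842
G1 X131.1663 Y41.2299
G1 X143.6099 Y46.3842
G1 X148.7642 Y58.8278
M5
G0 X243.3711 Y78.6801
M3 S209
G1 X240.3781 Y84.2845 F2820
G1 X225.3587 Y72.8253
G1 X204.6172 Y52.5765
G1 X184.4580 Y31.8120
M5
G0 X16.4459 Y84.1808
M3 S209
G1 X32.8806 Y84.1808 F2820
G1 X32.8806 Y20.9247
G1 X16.4459 Y20.9247
G1 X16.4459 Y84.1808
M5
G0 X38.6187 Y89.0443
M3 S209
G1 X92.1257 Y89.0443 F2820
G1 X92.1257 Y79.8296
G1 X38.6187 Y79.8296
G1 X38.6187 Y89.0443
M5
G0 X215.5810 Y66.3633
M3 S789
G1 X116.9346 Y6.8227 F1080
G1 X45.5958 Y41.9462
M5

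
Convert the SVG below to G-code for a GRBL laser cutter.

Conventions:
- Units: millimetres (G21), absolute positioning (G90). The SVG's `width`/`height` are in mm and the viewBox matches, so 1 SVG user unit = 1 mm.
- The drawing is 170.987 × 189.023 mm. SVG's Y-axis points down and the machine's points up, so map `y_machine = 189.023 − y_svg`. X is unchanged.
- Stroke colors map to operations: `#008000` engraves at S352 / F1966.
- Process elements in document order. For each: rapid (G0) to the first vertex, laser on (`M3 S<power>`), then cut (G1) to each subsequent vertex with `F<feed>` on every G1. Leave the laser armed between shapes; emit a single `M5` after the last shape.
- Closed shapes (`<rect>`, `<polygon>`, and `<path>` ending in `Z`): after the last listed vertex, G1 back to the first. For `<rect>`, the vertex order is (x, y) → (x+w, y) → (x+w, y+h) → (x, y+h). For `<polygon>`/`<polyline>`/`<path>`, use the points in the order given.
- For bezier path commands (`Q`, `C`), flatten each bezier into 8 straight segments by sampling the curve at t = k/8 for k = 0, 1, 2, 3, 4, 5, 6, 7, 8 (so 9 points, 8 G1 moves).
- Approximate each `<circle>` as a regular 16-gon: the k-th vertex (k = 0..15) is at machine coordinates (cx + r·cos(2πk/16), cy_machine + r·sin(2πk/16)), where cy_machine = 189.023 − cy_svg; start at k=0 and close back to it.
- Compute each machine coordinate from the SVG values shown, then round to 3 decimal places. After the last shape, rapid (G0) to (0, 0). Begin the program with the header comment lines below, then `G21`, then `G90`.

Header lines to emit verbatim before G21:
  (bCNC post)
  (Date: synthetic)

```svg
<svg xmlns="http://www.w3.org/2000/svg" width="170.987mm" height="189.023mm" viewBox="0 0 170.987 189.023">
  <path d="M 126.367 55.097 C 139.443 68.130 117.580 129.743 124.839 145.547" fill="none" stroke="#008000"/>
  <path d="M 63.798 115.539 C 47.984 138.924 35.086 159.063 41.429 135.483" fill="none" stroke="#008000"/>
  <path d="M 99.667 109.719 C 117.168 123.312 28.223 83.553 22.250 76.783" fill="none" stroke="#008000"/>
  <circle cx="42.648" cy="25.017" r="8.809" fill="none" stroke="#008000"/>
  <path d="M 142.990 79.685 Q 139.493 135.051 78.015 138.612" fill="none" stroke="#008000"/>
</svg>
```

viewBox `0 0 170.987 189.023` with mm width/height → 1 unit = 1 mm. Flip: y_m = 189.023 − y_svg.

**Shape 1** — `<path>` cubic bezier, stroke `#008000` → engrave (S352, F1966). Control points (SVG): P0=(126.367,55.097), P1=(139.443,68.130), P2=(117.580,129.743), P3=(124.839,145.547); sampled at t=k/8. Machine vertices: (126.367,133.926) → (129.758,126.946) → (130.624,116.517) → (129.716,103.747) → (127.784,89.740) → (125.580,75.604) → (123.854,62.443) → (123.357,51.365) → (124.839,43.476). Open path.

**Shape 2** — `<path>` cubic bezier, stroke `#008000` → engrave (S352, F1966). Control points (SVG): P0=(63.798,115.539), P1=(47.984,138.924), P2=(35.086,159.063), P3=(41.429,135.483); sampled at t=k/8. Machine vertices: (63.798,73.484) → (58.036,64.946) → (52.739,57.186) → (48.098,50.680) → (44.305,45.900) → (41.550,43.322) → (40.024,43.420) → (39.920,46.668) → (41.429,53.540). Open path.

**Shape 3** — `<path>` cubic bezier, stroke `#008000` → engrave (S352, F1966). Control points (SVG): P0=(99.667,109.719), P1=(117.168,123.312), P2=(28.223,83.553), P3=(22.250,76.783); sampled at t=k/8. Machine vertices: (99.667,79.304) → (101.610,76.539) → (95.794,77.764) → (84.438,81.967) → (69.761,88.136) → (53.985,95.260) → (39.327,102.326) → (28.009,108.324) → (22.250,112.240). Open path.

**Shape 4** — `<circle>` circle, stroke `#008000` → engrave (S352, F1966). Machine vertices: (51.457,164.006) → (50.786,167.377) → (48.877,170.235) → (46.019,172.144) → (42.648,172.815) → (39.277,172.144) → (36.419,170.235) → (34.510,167.377) → (33.839,164.006) → (34.510,160.635) → (36.419,157.777) → (39.277,155.868) → (42.648,155.197) → (46.019,155.868) → (48.877,157.777) → (50.786,160.635) → (51.457,164.006). Closed: final G1 returns to the first vertex.

**Shape 5** — `<path>` quadratic bezier, stroke `#008000` → engrave (S352, F1966). Control points (SVG): P0=(142.990,79.685), P1=(139.493,135.051), P2=(78.015,138.612); sampled at t=k/8. Machine vertices: (142.990,109.338) → (141.210,96.306) → (137.618,84.893) → (132.214,75.099) → (124.998,66.923) → (115.970,60.367) → (105.130,55.429) → (92.479,52.111) → (78.015,50.411). Open path.

(bCNC post)
(Date: synthetic)
G21
G90
G0 X126.367 Y133.926
M3 S352
G1 X129.758 Y126.946 F1966
G1 X130.624 Y116.517 F1966
G1 X129.716 Y103.747 F1966
G1 X127.784 Y89.740 F1966
G1 X125.580 Y75.604 F1966
G1 X123.854 Y62.443 F1966
G1 X123.357 Y51.365 F1966
G1 X124.839 Y43.476 F1966
G0 X63.798 Y73.484
M3 S352
G1 X58.036 Y64.946 F1966
G1 X52.739 Y57.186 F1966
G1 X48.098 Y50.680 F1966
G1 X44.305 Y45.900 F1966
G1 X41.550 Y43.322 F1966
G1 X40.024 Y43.420 F1966
G1 X39.920 Y46.668 F1966
G1 X41.429 Y53.540 F1966
G0 X99.667 Y79.304
M3 S352
G1 X101.610 Y76.539 F1966
G1 X95.794 Y77.764 F1966
G1 X84.438 Y81.967 F1966
G1 X69.761 Y88.136 F1966
G1 X53.985 Y95.260 F1966
G1 X39.327 Y102.326 F1966
G1 X28.009 Y108.324 F1966
G1 X22.250 Y112.240 F1966
G0 X51.457 Y164.006
M3 S352
G1 X50.786 Y167.377 F1966
G1 X48.877 Y170.235 F1966
G1 X46.019 Y172.144 F1966
G1 X42.648 Y172.815 F1966
G1 X39.277 Y172.144 F1966
G1 X36.419 Y170.235 F1966
G1 X34.510 Y167.377 F1966
G1 X33.839 Y164.006 F1966
G1 X34.510 Y160.635 F1966
G1 X36.419 Y157.777 F1966
G1 X39.277 Y155.868 F1966
G1 X42.648 Y155.197 F1966
G1 X46.019 Y155.868 F1966
G1 X48.877 Y157.777 F1966
G1 X50.786 Y160.635 F1966
G1 X51.457 Y164.006 F1966
G0 X142.990 Y109.338
M3 S352
G1 X141.210 Y96.306 F1966
G1 X137.618 Y84.893 F1966
G1 X132.214 Y75.099 F1966
G1 X124.998 Y66.923 F1966
G1 X115.970 Y60.367 F1966
G1 X105.130 Y55.429 F1966
G1 X92.479 Y52.111 F1966
G1 X78.015 Y50.411 F1966
M5
G0 X0.000 Y0.000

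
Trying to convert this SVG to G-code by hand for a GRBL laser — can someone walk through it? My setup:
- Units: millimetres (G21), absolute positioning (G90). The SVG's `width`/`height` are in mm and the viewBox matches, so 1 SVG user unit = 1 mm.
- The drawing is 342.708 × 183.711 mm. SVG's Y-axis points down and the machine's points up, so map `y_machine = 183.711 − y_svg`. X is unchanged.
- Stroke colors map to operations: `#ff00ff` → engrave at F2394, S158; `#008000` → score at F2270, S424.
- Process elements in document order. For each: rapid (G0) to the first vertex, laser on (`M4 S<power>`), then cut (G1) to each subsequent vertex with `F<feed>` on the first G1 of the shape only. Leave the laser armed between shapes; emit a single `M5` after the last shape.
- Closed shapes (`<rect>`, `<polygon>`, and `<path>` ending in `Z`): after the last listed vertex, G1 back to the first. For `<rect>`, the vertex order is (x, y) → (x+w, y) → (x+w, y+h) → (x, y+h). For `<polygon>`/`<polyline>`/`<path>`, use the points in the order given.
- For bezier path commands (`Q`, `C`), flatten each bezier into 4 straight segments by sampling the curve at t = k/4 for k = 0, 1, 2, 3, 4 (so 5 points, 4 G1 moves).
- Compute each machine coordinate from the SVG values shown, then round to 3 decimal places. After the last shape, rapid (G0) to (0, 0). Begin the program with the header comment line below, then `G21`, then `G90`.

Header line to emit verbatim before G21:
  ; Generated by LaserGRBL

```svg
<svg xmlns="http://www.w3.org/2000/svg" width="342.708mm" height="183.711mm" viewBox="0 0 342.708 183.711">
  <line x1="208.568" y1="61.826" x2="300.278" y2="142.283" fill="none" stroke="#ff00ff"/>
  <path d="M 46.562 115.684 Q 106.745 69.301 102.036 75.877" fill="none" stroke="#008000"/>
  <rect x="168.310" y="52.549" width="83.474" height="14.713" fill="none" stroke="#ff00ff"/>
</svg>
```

; Generated by LaserGRBL
G21
G90
G0 X208.568 Y121.885
M4 S158
G1 X300.278 Y41.428 F2394
G0 X46.562 Y68.027
M4 S424
G1 X72.598 Y87.909 F2270
G1 X90.522 Y101.170
G1 X100.335 Y107.812
G1 X102.036 Y107.834
G0 X168.310 Y131.162
M4 S158
G1 X251.784 Y131.162 F2394
G1 X251.784 Y116.449
G1 X168.310 Y116.449
G1 X168.310 Y131.162
M5
G0 X0.000 Y0.000

Since the viewBox matches the mm dimensions, user units are millimetres directly. The only transform is the Y-flip y_m = 183.711 − y_svg.

Shape 1 is a line segment drawn with `<line>`. Its stroke #ff00ff means engrave at S158, F2394. After flipping Y the toolpath is (208.568,121.885) → (300.278,41.428).

Shape 2 is a quadratic bezier drawn with `<path>`. Its stroke #008000 means score at S424, F2270. After flipping Y the toolpath is (46.562,68.027) → (72.598,87.909) → (90.522,101.170) → (100.335,107.812) → (102.036,107.834).

Shape 3 is a rectangle drawn with `<rect>`. Its stroke #ff00ff means engrave at S158, F2394. After flipping Y the toolpath is (168.310,131.162) → (251.784,131.162) → (251.784,116.449) → (168.310,116.449) → (168.310,131.162), returning to the start.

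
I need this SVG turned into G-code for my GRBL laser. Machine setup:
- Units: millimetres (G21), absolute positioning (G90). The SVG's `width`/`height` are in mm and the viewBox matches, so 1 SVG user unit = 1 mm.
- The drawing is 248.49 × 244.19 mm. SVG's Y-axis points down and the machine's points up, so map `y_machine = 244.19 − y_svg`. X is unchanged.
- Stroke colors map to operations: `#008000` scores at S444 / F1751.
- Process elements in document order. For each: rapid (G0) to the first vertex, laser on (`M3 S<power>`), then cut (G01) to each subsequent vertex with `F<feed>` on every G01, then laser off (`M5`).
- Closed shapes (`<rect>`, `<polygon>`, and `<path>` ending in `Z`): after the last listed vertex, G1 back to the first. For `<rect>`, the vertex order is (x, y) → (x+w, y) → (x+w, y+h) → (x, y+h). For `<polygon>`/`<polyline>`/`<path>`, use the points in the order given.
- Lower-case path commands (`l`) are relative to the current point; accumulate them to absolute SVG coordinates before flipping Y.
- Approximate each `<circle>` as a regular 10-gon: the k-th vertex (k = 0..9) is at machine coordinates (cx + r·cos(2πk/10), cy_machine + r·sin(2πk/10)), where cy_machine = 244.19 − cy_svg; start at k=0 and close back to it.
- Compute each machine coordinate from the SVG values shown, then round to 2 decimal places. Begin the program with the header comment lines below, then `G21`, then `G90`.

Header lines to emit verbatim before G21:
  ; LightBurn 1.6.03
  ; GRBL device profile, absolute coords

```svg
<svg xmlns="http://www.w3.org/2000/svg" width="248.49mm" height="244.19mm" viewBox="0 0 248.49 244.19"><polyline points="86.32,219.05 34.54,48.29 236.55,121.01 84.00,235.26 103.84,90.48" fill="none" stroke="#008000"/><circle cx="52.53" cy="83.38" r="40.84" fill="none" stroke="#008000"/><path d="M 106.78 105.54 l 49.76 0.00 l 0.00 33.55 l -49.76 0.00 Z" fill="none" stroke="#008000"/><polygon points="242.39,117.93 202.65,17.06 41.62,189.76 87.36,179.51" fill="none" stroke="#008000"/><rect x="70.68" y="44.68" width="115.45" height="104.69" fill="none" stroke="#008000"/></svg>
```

1 u = 1 mm; y_m = 244.19 − y.

[1] `<polyline>` open polyline, #008000→score S444 F1751: (86.32,25.14) → (34.54,195.90) → (236.55,123.18) → (84.00,8.93) → (103.84,153.71)

[2] `<circle>` circle, #008000→score S444 F1751: (93.37,160.81) → (85.57,184.82) → (65.15,199.65) → (39.91,199.65) → (19.49,184.82) → (11.69,160.81) → (19.49,136.80) → (39.91,121.97) → (65.15,121.97) → (85.57,136.80) → (93.37,160.81) (closed)

[3] `<path>` rectangle, #008000→score S444 F1751: (106.78,138.65) → (156.54,138.65) → (156.54,105.10) → (106.78,105.10) → (106.78,138.65) (closed)

[4] `<polygon>` closed polygon, #008000→score S444 F1751: (242.39,126.26) → (202.65,227.13) → (41.62,54.43) → (87.36,64.68) → (242.39,126.26) (closed)

[5] `<rect>` rectangle, #008000→score S444 F1751: (70.68,199.51) → (186.13,199.51) → (186.13,94.82) → (70.68,94.82) → (70.68,199.51) (closed)

; LightBurn 1.6.03
; GRBL device profile, absolute coords
G21
G90
G0 X86.32 Y25.14
M3 S444
G01 X34.54 Y195.90 F1751
G01 X236.55 Y123.18 F1751
G01 X84.00 Y8.93 F1751
G01 X103.84 Y153.71 F1751
M5
G0 X93.37 Y160.81
M3 S444
G01 X85.57 Y184.82 F1751
G01 X65.15 Y199.65 F1751
G01 X39.91 Y199.65 F1751
G01 X19.49 Y184.82 F1751
G01 X11.69 Y160.81 F1751
G01 X19.49 Y136.80 F1751
G01 X39.91 Y121.97 F1751
G01 X65.15 Y121.97 F1751
G01 X85.57 Y136.80 F1751
G01 X93.37 Y160.81 F1751
M5
G0 X106.78 Y138.65
M3 S444
G01 X156.54 Y138.65 F1751
G01 X156.54 Y105.10 F1751
G01 X106.78 Y105.10 F1751
G01 X106.78 Y138.65 F1751
M5
G0 X242.39 Y126.26
M3 S444
G01 X202.65 Y227.13 F1751
G01 X41.62 Y54.43 F1751
G01 X87.36 Y64.68 F1751
G01 X242.39 Y126.26 F1751
M5
G0 X70.68 Y199.51
M3 S444
G01 X186.13 Y199.51 F1751
G01 X186.13 Y94.82 F1751
G01 X70.68 Y94.82 F1751
G01 X70.68 Y199.51 F1751
M5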